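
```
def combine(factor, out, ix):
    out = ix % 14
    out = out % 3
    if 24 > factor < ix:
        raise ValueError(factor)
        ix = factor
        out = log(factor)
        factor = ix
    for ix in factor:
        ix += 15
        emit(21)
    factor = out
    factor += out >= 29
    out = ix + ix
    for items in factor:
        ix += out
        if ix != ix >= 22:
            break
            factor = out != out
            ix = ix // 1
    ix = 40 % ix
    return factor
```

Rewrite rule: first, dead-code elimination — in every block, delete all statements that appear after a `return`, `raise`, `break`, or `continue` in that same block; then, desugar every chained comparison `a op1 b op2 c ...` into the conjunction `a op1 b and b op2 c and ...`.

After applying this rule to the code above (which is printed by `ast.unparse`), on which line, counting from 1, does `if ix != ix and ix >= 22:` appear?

14

Transformed code:
def combine(factor, out, ix):
    out = ix % 14
    out = out % 3
    if 24 > factor and factor < ix:
        raise ValueError(factor)
    for ix in factor:
        ix += 15
        emit(21)
    factor = out
    factor += out >= 29
    out = ix + ix
    for items in factor:
        ix += out
        if ix != ix and ix >= 22:
            break
    ix = 40 % ix
    return factor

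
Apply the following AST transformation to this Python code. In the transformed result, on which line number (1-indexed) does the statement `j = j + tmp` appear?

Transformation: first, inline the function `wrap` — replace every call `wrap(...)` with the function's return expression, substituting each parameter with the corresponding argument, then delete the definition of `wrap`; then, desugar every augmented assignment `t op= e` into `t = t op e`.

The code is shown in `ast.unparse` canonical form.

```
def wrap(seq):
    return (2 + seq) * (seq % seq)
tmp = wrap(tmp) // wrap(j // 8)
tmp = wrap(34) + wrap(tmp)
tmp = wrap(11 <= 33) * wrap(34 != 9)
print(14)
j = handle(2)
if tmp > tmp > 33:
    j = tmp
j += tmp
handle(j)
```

8

Transformed code:
tmp = (2 + tmp) * (tmp % tmp) // ((2 + j // 8) * (j // 8 % (j // 8)))
tmp = (2 + 34) * (34 % 34) + (2 + tmp) * (tmp % tmp)
tmp = (2 + (11 <= 33)) * ((11 <= 33) % (11 <= 33)) * ((2 + (34 != 9)) * ((34 != 9) % (34 != 9)))
print(14)
j = handle(2)
if tmp > tmp > 33:
    j = tmp
j = j + tmp
handle(j)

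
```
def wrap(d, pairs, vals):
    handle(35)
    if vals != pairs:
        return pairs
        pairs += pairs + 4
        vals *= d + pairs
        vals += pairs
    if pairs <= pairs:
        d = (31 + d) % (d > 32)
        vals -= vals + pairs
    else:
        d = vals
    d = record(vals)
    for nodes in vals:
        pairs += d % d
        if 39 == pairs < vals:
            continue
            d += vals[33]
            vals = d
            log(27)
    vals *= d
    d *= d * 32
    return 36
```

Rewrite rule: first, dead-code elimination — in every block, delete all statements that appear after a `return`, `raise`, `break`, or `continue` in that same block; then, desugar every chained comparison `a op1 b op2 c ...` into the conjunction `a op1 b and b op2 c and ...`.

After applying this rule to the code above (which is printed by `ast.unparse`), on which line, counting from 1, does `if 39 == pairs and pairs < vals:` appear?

13

Transformed code:
def wrap(d, pairs, vals):
    handle(35)
    if vals != pairs:
        return pairs
    if pairs <= pairs:
        d = (31 + d) % (d > 32)
        vals -= vals + pairs
    else:
        d = vals
    d = record(vals)
    for nodes in vals:
        pairs += d % d
        if 39 == pairs and pairs < vals:
            continue
    vals *= d
    d *= d * 32
    return 36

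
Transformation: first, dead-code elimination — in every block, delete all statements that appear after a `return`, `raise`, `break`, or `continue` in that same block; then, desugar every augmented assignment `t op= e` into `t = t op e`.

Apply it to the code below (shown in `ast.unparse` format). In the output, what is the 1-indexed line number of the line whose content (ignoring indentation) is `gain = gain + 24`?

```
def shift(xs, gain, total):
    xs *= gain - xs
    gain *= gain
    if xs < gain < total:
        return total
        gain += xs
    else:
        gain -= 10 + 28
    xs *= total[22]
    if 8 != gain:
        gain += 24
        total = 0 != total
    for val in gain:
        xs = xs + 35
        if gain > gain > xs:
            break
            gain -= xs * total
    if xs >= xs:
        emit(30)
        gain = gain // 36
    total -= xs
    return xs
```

10

Transformed code:
def shift(xs, gain, total):
    xs = xs * (gain - xs)
    gain = gain * gain
    if xs < gain < total:
        return total
    else:
        gain = gain - (10 + 28)
    xs = xs * total[22]
    if 8 != gain:
        gain = gain + 24
        total = 0 != total
    for val in gain:
        xs = xs + 35
        if gain > gain > xs:
            break
    if xs >= xs:
        emit(30)
        gain = gain // 36
    total = total - xs
    return xs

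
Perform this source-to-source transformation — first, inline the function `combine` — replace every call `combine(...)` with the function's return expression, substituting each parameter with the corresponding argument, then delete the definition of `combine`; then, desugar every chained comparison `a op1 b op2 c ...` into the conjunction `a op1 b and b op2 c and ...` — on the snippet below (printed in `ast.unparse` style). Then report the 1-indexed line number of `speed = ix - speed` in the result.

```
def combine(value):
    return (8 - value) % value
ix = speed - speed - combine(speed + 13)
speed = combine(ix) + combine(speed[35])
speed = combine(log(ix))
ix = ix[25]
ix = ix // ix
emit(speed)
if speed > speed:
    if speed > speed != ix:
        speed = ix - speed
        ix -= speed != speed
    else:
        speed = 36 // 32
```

9

Transformed code:
ix = speed - speed - (8 - (speed + 13)) % (speed + 13)
speed = (8 - ix) % ix + (8 - speed[35]) % speed[35]
speed = (8 - log(ix)) % log(ix)
ix = ix[25]
ix = ix // ix
emit(speed)
if speed > speed:
    if speed > speed and speed != ix:
        speed = ix - speed
        ix -= speed != speed
    else:
        speed = 36 // 32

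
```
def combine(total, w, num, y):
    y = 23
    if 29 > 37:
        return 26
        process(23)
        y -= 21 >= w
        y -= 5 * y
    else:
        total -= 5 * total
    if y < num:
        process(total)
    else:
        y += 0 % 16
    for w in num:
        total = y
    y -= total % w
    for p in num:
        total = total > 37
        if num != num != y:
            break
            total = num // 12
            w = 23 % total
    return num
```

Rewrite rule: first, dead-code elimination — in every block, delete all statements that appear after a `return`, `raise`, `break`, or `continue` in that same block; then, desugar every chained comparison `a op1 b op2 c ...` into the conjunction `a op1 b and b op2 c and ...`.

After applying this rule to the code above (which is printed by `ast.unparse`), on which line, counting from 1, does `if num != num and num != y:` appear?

Transformed code:
def combine(total, w, num, y):
    y = 23
    if 29 > 37:
        return 26
    else:
        total -= 5 * total
    if y < num:
        process(total)
    else:
        y += 0 % 16
    for w in num:
        total = y
    y -= total % w
    for p in num:
        total = total > 37
        if num != num and num != y:
            break
    return num

16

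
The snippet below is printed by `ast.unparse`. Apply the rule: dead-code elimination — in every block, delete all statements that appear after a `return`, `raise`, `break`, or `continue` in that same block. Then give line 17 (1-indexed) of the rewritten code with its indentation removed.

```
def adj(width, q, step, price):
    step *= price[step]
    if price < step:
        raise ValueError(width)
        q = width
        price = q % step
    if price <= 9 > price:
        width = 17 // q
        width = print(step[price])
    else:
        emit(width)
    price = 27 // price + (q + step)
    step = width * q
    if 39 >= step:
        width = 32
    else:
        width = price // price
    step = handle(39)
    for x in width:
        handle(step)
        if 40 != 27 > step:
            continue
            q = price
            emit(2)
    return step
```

for x in width:

Transformed code:
def adj(width, q, step, price):
    step *= price[step]
    if price < step:
        raise ValueError(width)
    if price <= 9 > price:
        width = 17 // q
        width = print(step[price])
    else:
        emit(width)
    price = 27 // price + (q + step)
    step = width * q
    if 39 >= step:
        width = 32
    else:
        width = price // price
    step = handle(39)
    for x in width:
        handle(step)
        if 40 != 27 > step:
            continue
    return step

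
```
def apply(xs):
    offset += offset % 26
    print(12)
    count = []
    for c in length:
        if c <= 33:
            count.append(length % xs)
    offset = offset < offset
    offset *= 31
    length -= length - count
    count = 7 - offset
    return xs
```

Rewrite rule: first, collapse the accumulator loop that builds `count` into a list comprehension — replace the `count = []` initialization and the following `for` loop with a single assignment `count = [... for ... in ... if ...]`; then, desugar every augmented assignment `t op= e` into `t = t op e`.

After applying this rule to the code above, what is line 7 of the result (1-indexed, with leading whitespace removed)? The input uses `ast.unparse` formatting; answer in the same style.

length = length - (length - count)

Transformed code:
def apply(xs):
    offset = offset + offset % 26
    print(12)
    count = [length % xs for c in length if c <= 33]
    offset = offset < offset
    offset = offset * 31
    length = length - (length - count)
    count = 7 - offset
    return xs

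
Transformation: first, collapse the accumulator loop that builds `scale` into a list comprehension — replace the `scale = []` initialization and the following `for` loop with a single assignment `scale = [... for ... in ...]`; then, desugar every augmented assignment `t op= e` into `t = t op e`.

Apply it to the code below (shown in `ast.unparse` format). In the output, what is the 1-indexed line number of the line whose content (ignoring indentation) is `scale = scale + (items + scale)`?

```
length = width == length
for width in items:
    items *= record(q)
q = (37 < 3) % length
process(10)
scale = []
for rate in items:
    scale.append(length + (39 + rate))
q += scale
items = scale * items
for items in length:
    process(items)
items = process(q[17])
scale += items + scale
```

Transformed code:
length = width == length
for width in items:
    items = items * record(q)
q = (37 < 3) % length
process(10)
scale = [length + (39 + rate) for rate in items]
q = q + scale
items = scale * items
for items in length:
    process(items)
items = process(q[17])
scale = scale + (items + scale)

12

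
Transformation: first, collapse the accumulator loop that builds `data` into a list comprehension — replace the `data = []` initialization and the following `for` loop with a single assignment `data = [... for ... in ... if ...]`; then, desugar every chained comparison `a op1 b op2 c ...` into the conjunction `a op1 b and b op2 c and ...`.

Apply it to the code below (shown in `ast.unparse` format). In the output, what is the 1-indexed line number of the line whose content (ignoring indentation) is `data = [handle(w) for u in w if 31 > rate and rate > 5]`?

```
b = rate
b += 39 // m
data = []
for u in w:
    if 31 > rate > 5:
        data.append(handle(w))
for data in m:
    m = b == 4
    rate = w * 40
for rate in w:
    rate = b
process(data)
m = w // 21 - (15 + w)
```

3

Transformed code:
b = rate
b += 39 // m
data = [handle(w) for u in w if 31 > rate and rate > 5]
for data in m:
    m = b == 4
    rate = w * 40
for rate in w:
    rate = b
process(data)
m = w // 21 - (15 + w)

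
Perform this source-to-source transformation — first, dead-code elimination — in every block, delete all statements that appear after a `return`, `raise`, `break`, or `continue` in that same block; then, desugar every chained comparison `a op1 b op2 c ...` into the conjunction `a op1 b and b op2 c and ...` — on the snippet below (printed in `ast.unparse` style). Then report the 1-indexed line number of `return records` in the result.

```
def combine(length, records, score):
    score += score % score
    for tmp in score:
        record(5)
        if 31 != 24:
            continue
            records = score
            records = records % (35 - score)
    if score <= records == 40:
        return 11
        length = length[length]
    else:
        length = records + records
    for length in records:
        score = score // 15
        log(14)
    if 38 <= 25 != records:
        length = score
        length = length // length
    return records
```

17

Transformed code:
def combine(length, records, score):
    score += score % score
    for tmp in score:
        record(5)
        if 31 != 24:
            continue
    if score <= records and records == 40:
        return 11
    else:
        length = records + records
    for length in records:
        score = score // 15
        log(14)
    if 38 <= 25 and 25 != records:
        length = score
        length = length // length
    return records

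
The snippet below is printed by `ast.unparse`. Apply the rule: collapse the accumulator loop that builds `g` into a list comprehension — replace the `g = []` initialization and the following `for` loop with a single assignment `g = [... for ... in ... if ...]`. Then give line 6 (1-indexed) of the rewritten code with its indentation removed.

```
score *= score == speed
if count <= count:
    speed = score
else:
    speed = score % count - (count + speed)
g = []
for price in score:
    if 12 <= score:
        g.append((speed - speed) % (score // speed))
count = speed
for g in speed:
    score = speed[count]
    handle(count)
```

Transformed code:
score *= score == speed
if count <= count:
    speed = score
else:
    speed = score % count - (count + speed)
g = [(speed - speed) % (score // speed) for price in score if 12 <= score]
count = speed
for g in speed:
    score = speed[count]
    handle(count)

g = [(speed - speed) % (score // speed) for price in score if 12 <= score]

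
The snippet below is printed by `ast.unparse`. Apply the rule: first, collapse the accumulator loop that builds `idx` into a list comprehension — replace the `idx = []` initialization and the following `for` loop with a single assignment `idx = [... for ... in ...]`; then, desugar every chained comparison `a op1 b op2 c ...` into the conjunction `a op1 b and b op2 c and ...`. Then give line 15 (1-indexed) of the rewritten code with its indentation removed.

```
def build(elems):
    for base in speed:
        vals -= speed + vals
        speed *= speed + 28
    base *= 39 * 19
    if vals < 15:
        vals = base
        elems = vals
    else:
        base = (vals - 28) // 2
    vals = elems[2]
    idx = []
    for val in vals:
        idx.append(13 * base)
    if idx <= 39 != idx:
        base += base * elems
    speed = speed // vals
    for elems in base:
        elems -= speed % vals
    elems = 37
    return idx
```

speed = speed // vals

Transformed code:
def build(elems):
    for base in speed:
        vals -= speed + vals
        speed *= speed + 28
    base *= 39 * 19
    if vals < 15:
        vals = base
        elems = vals
    else:
        base = (vals - 28) // 2
    vals = elems[2]
    idx = [13 * base for val in vals]
    if idx <= 39 and 39 != idx:
        base += base * elems
    speed = speed // vals
    for elems in base:
        elems -= speed % vals
    elems = 37
    return idx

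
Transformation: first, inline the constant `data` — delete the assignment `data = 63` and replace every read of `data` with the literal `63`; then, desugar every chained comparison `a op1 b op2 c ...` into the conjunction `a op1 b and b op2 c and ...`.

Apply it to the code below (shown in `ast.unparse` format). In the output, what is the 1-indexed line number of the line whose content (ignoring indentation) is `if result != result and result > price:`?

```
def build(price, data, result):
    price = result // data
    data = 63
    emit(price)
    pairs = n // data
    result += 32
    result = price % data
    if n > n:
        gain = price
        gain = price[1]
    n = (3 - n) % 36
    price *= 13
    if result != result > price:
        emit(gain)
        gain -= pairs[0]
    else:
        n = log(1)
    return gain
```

12

Transformed code:
def build(price, data, result):
    price = result // 63
    emit(price)
    pairs = n // 63
    result += 32
    result = price % 63
    if n > n:
        gain = price
        gain = price[1]
    n = (3 - n) % 36
    price *= 13
    if result != result and result > price:
        emit(gain)
        gain -= pairs[0]
    else:
        n = log(1)
    return gain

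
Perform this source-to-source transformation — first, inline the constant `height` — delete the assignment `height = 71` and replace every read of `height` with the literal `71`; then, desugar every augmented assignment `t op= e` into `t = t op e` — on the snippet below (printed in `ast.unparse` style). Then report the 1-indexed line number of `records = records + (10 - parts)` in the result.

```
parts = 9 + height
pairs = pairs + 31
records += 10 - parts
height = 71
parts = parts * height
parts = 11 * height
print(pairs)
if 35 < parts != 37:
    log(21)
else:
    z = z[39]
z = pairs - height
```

Transformed code:
parts = 9 + 71
pairs = pairs + 31
records = records + (10 - parts)
parts = parts * 71
parts = 11 * 71
print(pairs)
if 35 < parts != 37:
    log(21)
else:
    z = z[39]
z = pairs - 71

3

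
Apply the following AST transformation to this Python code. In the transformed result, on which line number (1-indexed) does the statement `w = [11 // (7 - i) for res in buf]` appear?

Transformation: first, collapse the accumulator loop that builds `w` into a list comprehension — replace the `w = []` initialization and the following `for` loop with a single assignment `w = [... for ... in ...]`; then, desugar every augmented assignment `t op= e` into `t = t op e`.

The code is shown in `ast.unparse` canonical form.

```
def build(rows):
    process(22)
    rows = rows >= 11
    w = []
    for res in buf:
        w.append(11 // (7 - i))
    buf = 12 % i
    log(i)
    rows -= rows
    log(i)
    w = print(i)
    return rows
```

Transformed code:
def build(rows):
    process(22)
    rows = rows >= 11
    w = [11 // (7 - i) for res in buf]
    buf = 12 % i
    log(i)
    rows = rows - rows
    log(i)
    w = print(i)
    return rows

4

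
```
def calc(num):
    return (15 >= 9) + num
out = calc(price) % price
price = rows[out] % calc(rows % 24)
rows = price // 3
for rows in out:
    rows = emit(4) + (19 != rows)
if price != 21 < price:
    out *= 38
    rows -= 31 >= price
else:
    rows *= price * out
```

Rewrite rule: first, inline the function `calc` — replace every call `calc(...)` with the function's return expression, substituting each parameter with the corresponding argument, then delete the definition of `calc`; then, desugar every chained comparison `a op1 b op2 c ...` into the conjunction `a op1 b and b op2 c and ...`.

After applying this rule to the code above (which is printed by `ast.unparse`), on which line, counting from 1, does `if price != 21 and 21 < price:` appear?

Transformed code:
out = ((15 >= 9) + price) % price
price = rows[out] % ((15 >= 9) + rows % 24)
rows = price // 3
for rows in out:
    rows = emit(4) + (19 != rows)
if price != 21 and 21 < price:
    out *= 38
    rows -= 31 >= price
else:
    rows *= price * out

6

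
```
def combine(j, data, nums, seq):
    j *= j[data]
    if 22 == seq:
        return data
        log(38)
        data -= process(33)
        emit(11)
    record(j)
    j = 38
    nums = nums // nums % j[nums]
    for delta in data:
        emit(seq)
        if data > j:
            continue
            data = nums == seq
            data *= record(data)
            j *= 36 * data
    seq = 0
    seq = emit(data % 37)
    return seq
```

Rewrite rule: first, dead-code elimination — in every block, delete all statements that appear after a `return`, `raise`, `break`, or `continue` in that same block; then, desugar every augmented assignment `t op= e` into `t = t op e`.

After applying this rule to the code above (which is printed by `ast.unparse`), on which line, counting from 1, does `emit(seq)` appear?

9

Transformed code:
def combine(j, data, nums, seq):
    j = j * j[data]
    if 22 == seq:
        return data
    record(j)
    j = 38
    nums = nums // nums % j[nums]
    for delta in data:
        emit(seq)
        if data > j:
            continue
    seq = 0
    seq = emit(data % 37)
    return seq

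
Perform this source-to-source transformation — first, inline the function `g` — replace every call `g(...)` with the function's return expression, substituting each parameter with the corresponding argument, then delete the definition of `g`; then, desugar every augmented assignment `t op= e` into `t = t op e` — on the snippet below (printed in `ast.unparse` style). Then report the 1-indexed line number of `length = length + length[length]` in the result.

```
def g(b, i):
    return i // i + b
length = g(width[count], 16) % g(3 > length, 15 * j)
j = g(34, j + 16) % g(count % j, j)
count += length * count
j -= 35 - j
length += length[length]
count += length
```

Transformed code:
length = (16 // 16 + width[count]) % (15 * j // (15 * j) + (3 > length))
j = ((j + 16) // (j + 16) + 34) % (j // j + count % j)
count = count + length * count
j = j - (35 - j)
length = length + length[length]
count = count + length

5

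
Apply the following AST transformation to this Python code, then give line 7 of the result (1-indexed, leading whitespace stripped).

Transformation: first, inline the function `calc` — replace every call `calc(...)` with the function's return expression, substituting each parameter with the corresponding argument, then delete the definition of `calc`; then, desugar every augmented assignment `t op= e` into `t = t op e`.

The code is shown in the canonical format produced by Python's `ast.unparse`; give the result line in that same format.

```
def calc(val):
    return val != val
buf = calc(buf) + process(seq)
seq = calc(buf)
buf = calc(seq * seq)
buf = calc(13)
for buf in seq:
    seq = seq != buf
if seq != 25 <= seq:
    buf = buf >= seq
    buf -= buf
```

Transformed code:
buf = (buf != buf) + process(seq)
seq = buf != buf
buf = seq * seq != seq * seq
buf = 13 != 13
for buf in seq:
    seq = seq != buf
if seq != 25 <= seq:
    buf = buf >= seq
    buf = buf - buf

if seq != 25 <= seq:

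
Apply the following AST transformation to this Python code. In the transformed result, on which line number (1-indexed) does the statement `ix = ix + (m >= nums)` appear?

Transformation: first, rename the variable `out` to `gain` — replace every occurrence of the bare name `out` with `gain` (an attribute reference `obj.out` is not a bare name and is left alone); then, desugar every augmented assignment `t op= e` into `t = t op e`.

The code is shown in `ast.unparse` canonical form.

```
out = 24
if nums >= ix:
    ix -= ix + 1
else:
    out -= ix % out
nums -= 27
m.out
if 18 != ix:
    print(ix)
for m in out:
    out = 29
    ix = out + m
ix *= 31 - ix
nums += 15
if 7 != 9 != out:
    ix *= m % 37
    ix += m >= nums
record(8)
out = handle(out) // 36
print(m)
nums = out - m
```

17

Transformed code:
gain = 24
if nums >= ix:
    ix = ix - (ix + 1)
else:
    gain = gain - ix % gain
nums = nums - 27
m.out
if 18 != ix:
    print(ix)
for m in gain:
    gain = 29
    ix = gain + m
ix = ix * (31 - ix)
nums = nums + 15
if 7 != 9 != gain:
    ix = ix * (m % 37)
    ix = ix + (m >= nums)
record(8)
gain = handle(gain) // 36
print(m)
nums = gain - m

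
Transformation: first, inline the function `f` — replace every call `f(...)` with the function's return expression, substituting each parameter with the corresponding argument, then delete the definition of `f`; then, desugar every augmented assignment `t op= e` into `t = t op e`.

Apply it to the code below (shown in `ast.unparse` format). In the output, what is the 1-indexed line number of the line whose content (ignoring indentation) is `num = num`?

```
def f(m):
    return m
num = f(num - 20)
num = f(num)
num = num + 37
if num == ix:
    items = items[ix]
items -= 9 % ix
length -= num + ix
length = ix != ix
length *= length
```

Transformed code:
num = num - 20
num = num
num = num + 37
if num == ix:
    items = items[ix]
items = items - 9 % ix
length = length - (num + ix)
length = ix != ix
length = length * length

2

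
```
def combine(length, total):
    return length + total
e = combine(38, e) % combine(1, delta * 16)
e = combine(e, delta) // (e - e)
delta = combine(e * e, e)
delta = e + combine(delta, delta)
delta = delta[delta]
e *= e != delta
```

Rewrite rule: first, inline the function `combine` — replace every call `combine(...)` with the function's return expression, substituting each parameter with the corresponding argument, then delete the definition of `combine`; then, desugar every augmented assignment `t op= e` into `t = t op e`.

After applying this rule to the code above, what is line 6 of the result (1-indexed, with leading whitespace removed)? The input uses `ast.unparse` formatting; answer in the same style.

e = e * (e != delta)

Transformed code:
e = (38 + e) % (1 + delta * 16)
e = (e + delta) // (e - e)
delta = e * e + e
delta = e + (delta + delta)
delta = delta[delta]
e = e * (e != delta)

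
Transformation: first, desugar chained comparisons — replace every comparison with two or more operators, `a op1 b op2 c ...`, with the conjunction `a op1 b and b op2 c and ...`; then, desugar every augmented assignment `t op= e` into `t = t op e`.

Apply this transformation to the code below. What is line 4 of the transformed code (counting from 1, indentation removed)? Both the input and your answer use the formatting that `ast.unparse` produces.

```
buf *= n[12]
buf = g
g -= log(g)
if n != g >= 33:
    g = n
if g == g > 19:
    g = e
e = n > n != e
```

Transformed code:
buf = buf * n[12]
buf = g
g = g - log(g)
if n != g and g >= 33:
    g = n
if g == g and g > 19:
    g = e
e = n > n and n != e

if n != g and g >= 33:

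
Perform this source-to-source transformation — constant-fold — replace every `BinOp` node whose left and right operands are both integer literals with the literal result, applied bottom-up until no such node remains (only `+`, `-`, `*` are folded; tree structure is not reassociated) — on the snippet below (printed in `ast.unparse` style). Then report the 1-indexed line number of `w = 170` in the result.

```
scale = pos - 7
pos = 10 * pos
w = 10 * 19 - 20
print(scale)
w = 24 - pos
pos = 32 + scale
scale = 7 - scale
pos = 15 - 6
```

Transformed code:
scale = pos - 7
pos = 10 * pos
w = 170
print(scale)
w = 24 - pos
pos = 32 + scale
scale = 7 - scale
pos = 9

3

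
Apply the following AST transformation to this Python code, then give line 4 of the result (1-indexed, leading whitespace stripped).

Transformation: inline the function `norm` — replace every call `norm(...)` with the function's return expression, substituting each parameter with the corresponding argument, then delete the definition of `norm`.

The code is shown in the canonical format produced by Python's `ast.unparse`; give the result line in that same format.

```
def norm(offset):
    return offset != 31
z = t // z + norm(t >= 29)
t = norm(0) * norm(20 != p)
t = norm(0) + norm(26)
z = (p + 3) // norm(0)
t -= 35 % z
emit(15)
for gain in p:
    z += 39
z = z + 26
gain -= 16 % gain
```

Transformed code:
z = t // z + ((t >= 29) != 31)
t = (0 != 31) * ((20 != p) != 31)
t = (0 != 31) + (26 != 31)
z = (p + 3) // (0 != 31)
t -= 35 % z
emit(15)
for gain in p:
    z += 39
z = z + 26
gain -= 16 % gain

z = (p + 3) // (0 != 31)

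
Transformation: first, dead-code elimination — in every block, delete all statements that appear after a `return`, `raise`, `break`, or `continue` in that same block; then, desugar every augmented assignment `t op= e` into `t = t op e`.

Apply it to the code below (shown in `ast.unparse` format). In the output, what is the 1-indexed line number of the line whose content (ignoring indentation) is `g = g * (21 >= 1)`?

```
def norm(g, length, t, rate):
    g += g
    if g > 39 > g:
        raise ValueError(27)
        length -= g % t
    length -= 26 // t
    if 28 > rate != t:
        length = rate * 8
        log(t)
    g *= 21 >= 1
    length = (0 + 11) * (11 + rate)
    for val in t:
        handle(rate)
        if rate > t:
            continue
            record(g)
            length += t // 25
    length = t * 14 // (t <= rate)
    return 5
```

9

Transformed code:
def norm(g, length, t, rate):
    g = g + g
    if g > 39 > g:
        raise ValueError(27)
    length = length - 26 // t
    if 28 > rate != t:
        length = rate * 8
        log(t)
    g = g * (21 >= 1)
    length = (0 + 11) * (11 + rate)
    for val in t:
        handle(rate)
        if rate > t:
            continue
    length = t * 14 // (t <= rate)
    return 5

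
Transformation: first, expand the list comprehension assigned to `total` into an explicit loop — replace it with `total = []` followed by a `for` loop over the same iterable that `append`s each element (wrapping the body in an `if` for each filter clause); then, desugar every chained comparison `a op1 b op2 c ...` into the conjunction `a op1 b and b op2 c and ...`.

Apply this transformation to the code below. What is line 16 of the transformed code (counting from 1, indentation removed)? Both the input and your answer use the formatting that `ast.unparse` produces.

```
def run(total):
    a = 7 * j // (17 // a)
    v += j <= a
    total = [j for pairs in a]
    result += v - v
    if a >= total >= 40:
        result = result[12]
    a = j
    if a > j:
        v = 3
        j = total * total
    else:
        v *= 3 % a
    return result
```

Transformed code:
def run(total):
    a = 7 * j // (17 // a)
    v += j <= a
    total = []
    for pairs in a:
        total.append(j)
    result += v - v
    if a >= total and total >= 40:
        result = result[12]
    a = j
    if a > j:
        v = 3
        j = total * total
    else:
        v *= 3 % a
    return result

return result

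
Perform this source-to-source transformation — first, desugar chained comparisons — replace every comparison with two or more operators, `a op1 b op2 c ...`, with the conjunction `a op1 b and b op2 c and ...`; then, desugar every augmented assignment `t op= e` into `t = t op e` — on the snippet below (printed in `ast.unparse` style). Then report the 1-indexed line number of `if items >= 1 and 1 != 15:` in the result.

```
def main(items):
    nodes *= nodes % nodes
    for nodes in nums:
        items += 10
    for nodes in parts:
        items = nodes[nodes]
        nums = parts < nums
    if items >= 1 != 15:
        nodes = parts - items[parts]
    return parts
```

8

Transformed code:
def main(items):
    nodes = nodes * (nodes % nodes)
    for nodes in nums:
        items = items + 10
    for nodes in parts:
        items = nodes[nodes]
        nums = parts < nums
    if items >= 1 and 1 != 15:
        nodes = parts - items[parts]
    return parts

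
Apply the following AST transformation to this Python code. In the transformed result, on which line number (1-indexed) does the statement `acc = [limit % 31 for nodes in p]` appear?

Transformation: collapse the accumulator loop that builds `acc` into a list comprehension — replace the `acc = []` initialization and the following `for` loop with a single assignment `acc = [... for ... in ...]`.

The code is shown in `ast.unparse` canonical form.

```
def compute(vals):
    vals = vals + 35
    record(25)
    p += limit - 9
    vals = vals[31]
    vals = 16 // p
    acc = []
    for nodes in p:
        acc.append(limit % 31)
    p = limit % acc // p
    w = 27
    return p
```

Transformed code:
def compute(vals):
    vals = vals + 35
    record(25)
    p += limit - 9
    vals = vals[31]
    vals = 16 // p
    acc = [limit % 31 for nodes in p]
    p = limit % acc // p
    w = 27
    return p

7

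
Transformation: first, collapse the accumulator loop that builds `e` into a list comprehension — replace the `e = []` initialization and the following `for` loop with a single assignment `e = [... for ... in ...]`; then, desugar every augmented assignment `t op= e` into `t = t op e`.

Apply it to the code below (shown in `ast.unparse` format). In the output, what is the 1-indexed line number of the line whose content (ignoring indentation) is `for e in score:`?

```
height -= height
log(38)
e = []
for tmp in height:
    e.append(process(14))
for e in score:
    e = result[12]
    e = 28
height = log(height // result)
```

Transformed code:
height = height - height
log(38)
e = [process(14) for tmp in height]
for e in score:
    e = result[12]
    e = 28
height = log(height // result)

4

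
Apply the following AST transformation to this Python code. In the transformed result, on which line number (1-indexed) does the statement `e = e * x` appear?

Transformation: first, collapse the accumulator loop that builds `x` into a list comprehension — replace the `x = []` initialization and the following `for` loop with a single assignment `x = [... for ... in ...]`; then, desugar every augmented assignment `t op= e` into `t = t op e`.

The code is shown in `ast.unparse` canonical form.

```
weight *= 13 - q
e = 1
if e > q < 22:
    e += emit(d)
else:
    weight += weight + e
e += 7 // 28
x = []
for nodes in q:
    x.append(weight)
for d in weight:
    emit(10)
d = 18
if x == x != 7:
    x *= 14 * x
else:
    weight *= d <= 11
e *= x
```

Transformed code:
weight = weight * (13 - q)
e = 1
if e > q < 22:
    e = e + emit(d)
else:
    weight = weight + (weight + e)
e = e + 7 // 28
x = [weight for nodes in q]
for d in weight:
    emit(10)
d = 18
if x == x != 7:
    x = x * (14 * x)
else:
    weight = weight * (d <= 11)
e = e * x

16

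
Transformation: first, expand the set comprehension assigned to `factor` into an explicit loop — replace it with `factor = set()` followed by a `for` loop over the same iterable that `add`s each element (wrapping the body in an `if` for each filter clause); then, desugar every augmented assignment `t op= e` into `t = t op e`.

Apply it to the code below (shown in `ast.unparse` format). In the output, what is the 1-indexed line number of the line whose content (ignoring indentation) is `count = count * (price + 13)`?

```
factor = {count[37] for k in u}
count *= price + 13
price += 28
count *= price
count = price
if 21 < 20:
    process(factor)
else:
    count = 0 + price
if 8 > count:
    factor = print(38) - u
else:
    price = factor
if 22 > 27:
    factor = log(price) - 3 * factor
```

Transformed code:
factor = set()
for k in u:
    factor.add(count[37])
count = count * (price + 13)
price = price + 28
count = count * price
count = price
if 21 < 20:
    process(factor)
else:
    count = 0 + price
if 8 > count:
    factor = print(38) - u
else:
    price = factor
if 22 > 27:
    factor = log(price) - 3 * factor

4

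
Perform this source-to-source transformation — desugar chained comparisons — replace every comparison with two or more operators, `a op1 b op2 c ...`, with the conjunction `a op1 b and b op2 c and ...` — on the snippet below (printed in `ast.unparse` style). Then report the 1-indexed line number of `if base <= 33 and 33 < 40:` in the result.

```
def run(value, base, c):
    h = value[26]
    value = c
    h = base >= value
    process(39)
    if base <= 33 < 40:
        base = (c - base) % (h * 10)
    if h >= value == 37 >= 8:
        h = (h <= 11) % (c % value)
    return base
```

6

Transformed code:
def run(value, base, c):
    h = value[26]
    value = c
    h = base >= value
    process(39)
    if base <= 33 and 33 < 40:
        base = (c - base) % (h * 10)
    if h >= value and value == 37 and (37 >= 8):
        h = (h <= 11) % (c % value)
    return base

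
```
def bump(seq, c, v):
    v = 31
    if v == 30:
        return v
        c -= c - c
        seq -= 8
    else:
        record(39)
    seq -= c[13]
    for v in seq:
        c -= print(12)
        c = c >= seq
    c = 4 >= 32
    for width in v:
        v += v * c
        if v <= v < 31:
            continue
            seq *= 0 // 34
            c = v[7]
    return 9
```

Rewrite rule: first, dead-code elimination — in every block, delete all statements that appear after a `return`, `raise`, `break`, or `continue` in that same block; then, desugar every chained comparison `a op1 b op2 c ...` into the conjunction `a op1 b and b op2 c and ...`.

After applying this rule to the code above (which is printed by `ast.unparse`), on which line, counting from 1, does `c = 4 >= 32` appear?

11

Transformed code:
def bump(seq, c, v):
    v = 31
    if v == 30:
        return v
    else:
        record(39)
    seq -= c[13]
    for v in seq:
        c -= print(12)
        c = c >= seq
    c = 4 >= 32
    for width in v:
        v += v * c
        if v <= v and v < 31:
            continue
    return 9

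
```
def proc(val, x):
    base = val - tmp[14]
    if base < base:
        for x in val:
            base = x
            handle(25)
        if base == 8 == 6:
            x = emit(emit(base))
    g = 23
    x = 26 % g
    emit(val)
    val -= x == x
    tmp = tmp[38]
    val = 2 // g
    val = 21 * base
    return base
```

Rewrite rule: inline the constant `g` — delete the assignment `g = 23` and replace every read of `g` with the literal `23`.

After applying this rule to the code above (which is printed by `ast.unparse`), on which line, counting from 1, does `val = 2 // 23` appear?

Transformed code:
def proc(val, x):
    base = val - tmp[14]
    if base < base:
        for x in val:
            base = x
            handle(25)
        if base == 8 == 6:
            x = emit(emit(base))
    x = 26 % 23
    emit(val)
    val -= x == x
    tmp = tmp[38]
    val = 2 // 23
    val = 21 * base
    return base

13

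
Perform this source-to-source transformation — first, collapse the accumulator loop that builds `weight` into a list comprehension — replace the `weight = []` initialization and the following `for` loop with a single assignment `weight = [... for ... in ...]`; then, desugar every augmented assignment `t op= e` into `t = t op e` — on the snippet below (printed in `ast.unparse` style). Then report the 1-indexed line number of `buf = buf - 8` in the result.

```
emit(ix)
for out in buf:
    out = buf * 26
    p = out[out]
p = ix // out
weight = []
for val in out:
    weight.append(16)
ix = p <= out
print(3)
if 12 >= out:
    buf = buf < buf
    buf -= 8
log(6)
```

Transformed code:
emit(ix)
for out in buf:
    out = buf * 26
    p = out[out]
p = ix // out
weight = [16 for val in out]
ix = p <= out
print(3)
if 12 >= out:
    buf = buf < buf
    buf = buf - 8
log(6)

11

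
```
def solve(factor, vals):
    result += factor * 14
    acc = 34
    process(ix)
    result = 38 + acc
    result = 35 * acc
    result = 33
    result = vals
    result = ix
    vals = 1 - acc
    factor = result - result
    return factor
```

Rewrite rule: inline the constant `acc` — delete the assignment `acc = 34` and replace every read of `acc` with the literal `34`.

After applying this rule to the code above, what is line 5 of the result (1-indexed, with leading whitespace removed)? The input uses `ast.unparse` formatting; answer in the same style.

result = 35 * 34

Transformed code:
def solve(factor, vals):
    result += factor * 14
    process(ix)
    result = 38 + 34
    result = 35 * 34
    result = 33
    result = vals
    result = ix
    vals = 1 - 34
    factor = result - result
    return factor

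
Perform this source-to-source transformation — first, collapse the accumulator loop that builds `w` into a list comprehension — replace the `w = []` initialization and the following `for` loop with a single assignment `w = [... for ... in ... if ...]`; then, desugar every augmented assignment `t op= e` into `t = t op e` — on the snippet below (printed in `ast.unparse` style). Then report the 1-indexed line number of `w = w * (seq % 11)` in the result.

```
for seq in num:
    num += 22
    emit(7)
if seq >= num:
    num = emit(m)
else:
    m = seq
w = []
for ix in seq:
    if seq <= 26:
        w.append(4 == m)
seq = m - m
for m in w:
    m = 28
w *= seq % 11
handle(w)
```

Transformed code:
for seq in num:
    num = num + 22
    emit(7)
if seq >= num:
    num = emit(m)
else:
    m = seq
w = [4 == m for ix in seq if seq <= 26]
seq = m - m
for m in w:
    m = 28
w = w * (seq % 11)
handle(w)

12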